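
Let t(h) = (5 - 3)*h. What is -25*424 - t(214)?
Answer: -11028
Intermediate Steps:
t(h) = 2*h
-25*424 - t(214) = -25*424 - 2*214 = -10600 - 1*428 = -10600 - 428 = -11028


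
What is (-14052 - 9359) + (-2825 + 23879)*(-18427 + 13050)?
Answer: -113230769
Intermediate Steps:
(-14052 - 9359) + (-2825 + 23879)*(-18427 + 13050) = -23411 + 21054*(-5377) = -23411 - 113207358 = -113230769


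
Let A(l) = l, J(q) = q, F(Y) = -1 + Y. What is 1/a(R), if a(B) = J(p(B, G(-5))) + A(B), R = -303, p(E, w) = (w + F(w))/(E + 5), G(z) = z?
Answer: -298/90283 ≈ -0.0033007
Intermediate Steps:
p(E, w) = (-1 + 2*w)/(5 + E) (p(E, w) = (w + (-1 + w))/(E + 5) = (-1 + 2*w)/(5 + E))
a(B) = B - 11/(5 + B) (a(B) = (-1 + 2*(-5))/(5 + B) + B = (-1 - 10)/(5 + B) + B = -11/(5 + B) + B = B - 11/(5 + B))
1/a(R) = 1/((-11 - 303*(5 - 303))/(5 - 303)) = 1/((-11 - 303*(-298))/(-298)) = 1/(-(-11 + 90294)/298) = 1/(-1/298*90283) = 1/(-90283/298) = -298/90283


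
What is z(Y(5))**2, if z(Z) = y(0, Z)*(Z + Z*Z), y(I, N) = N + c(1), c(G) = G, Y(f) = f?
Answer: 32400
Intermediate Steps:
y(I, N) = 1 + N (y(I, N) = N + 1 = 1 + N)
z(Z) = (1 + Z)*(Z + Z**2) (z(Z) = (1 + Z)*(Z + Z*Z) = (1 + Z)*(Z + Z**2))
z(Y(5))**2 = (5*(1 + 5)**2)**2 = (5*6**2)**2 = (5*36)**2 = 180**2 = 32400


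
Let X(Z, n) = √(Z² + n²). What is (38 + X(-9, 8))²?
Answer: (38 + √145)² ≈ 2504.2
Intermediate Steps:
(38 + X(-9, 8))² = (38 + √((-9)² + 8²))² = (38 + √(81 + 64))² = (38 + √145)²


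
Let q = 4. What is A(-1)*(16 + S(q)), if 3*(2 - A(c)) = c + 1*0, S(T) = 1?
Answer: 119/3 ≈ 39.667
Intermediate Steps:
A(c) = 2 - c/3 (A(c) = 2 - (c + 1*0)/3 = 2 - (c + 0)/3 = 2 - c/3)
A(-1)*(16 + S(q)) = (2 - 1/3*(-1))*(16 + 1) = (2 + 1/3)*17 = (7/3)*17 = 119/3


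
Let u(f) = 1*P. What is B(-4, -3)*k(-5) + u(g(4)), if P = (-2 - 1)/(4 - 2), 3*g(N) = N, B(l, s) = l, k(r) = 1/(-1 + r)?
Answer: -⅚ ≈ -0.83333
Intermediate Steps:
g(N) = N/3
P = -3/2 ≈ -1.5000
u(f) = -3/2 (u(f) = 1*(-3/2) = -3/2)
B(-4, -3)*k(-5) + u(g(4)) = -4/(-1 - 5) - 3/2 = -4/(-6) - 3/2 = -4*(-⅙) - 3/2 = ⅔ - 3/2 = -⅚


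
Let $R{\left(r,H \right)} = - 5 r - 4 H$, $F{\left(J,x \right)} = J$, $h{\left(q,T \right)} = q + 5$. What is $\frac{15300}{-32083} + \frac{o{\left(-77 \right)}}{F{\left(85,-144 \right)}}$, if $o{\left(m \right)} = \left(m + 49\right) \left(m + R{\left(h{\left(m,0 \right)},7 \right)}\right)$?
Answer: $- \frac{2710272}{32083} \approx -84.477$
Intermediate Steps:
$h{\left(q,T \right)} = 5 + q$
$o{\left(m \right)} = \left(-53 - 4 m\right) \left(49 + m\right)$ ($o{\left(m \right)} = \left(m + 49\right) \left(m - \left(28 + 5 \left(5 + m\right)\right)\right) = \left(49 + m\right) \left(m - \left(53 + 5 m\right)\right) = \left(49 + m\right) \left(-53 - 4 m\right) = \left(-53 - 4 m\right) \left(49 + m\right)$)
$\frac{15300}{-32083} + \frac{o{\left(-77 \right)}}{F{\left(85,-144 \right)}} = \frac{15300}{-32083} + \frac{-2597 - -19173 - 4 \left(-77\right)^{2}}{85} = 15300 \left(- \frac{1}{32083}\right) + \left(-2597 + 19173 - 23716\right) \frac{1}{85} = - \frac{15300}{32083} + \left(-2597 + 19173 - 23716\right) \frac{1}{85} = - \frac{15300}{32083} - 84 = - \frac{2710272}{32083}$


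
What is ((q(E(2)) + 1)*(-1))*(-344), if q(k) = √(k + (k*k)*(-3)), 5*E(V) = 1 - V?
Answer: 344 + 688*I*√2/5 ≈ 344.0 + 194.6*I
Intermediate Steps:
E(V) = ⅕ - V/5 (E(V) = (1 - V)/5 = ⅕ - V/5)
q(k) = √(k - 3*k²) (q(k) = √(k + k²*(-3)) = √(k - 3*k²))
((q(E(2)) + 1)*(-1))*(-344) = ((√((⅕ - ⅕*2)*(1 - 3*(⅕ - ⅕*2))) + 1)*(-1))*(-344) = ((√((⅕ - ⅖)*(1 - 3*(⅕ - ⅖))) + 1)*(-1))*(-344) = ((√(-(1 - 3*(-⅕))/5) + 1)*(-1))*(-344) = ((√(-(1 + ⅗)/5) + 1)*(-1))*(-344) = ((√(-⅕*8/5) + 1)*(-1))*(-344) = ((√(-8/25) + 1)*(-1))*(-344) = ((2*I*√2/5 + 1)*(-1))*(-344) = ((1 + 2*I*√2/5)*(-1))*(-344) = (-1 - 2*I*√2/5)*(-344) = 344 + 688*I*√2/5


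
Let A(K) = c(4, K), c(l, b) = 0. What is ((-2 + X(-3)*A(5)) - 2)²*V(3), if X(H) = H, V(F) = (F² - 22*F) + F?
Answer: -864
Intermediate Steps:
V(F) = F² - 21*F
A(K) = 0
((-2 + X(-3)*A(5)) - 2)²*V(3) = ((-2 - 3*0) - 2)²*(3*(-21 + 3)) = ((-2 + 0) - 2)²*(3*(-18)) = (-2 - 2)²*(-54) = (-4)²*(-54) = 16*(-54) = -864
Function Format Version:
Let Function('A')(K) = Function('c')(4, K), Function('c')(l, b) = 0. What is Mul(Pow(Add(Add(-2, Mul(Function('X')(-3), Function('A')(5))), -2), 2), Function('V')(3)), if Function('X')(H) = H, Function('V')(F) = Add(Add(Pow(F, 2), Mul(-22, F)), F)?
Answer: -864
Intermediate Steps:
Function('V')(F) = Add(Pow(F, 2), Mul(-21, F))
Function('A')(K) = 0
Mul(Pow(Add(Add(-2, Mul(Function('X')(-3), Function('A')(5))), -2), 2), Function('V')(3)) = Mul(Pow(Add(Add(-2, Mul(-3, 0)), -2), 2), Mul(3, Add(-21, 3))) = Mul(Pow(Add(Add(-2, 0), -2), 2), Mul(3, -18)) = Mul(Pow(Add(-2, -2), 2), -54) = Mul(Pow(-4, 2), -54) = Mul(16, -54) = -864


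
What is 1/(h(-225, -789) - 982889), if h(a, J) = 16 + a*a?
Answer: -1/932248 ≈ -1.0727e-6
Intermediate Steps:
h(a, J) = 16 + a²
1/(h(-225, -789) - 982889) = 1/((16 + (-225)²) - 982889) = 1/((16 + 50625) - 982889) = 1/(50641 - 982889) = 1/(-932248) = -1/932248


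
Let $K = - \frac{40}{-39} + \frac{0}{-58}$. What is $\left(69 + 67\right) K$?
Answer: $\frac{5440}{39} \approx 139.49$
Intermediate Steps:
$K = \frac{40}{39}$ ($K = \left(-40\right) \left(- \frac{1}{39}\right) + 0 \left(- \frac{1}{58}\right) = \frac{40}{39} + 0 = \frac{40}{39} \approx 1.0256$)
$\left(69 + 67\right) K = \left(69 + 67\right) \frac{40}{39} = 136 \cdot \frac{40}{39} = \frac{5440}{39}$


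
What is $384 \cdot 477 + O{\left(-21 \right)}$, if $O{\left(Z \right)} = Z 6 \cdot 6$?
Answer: $182412$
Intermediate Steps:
$O{\left(Z \right)} = 36 Z$ ($O{\left(Z \right)} = 6 Z 6 = 36 Z$)
$384 \cdot 477 + O{\left(-21 \right)} = 384 \cdot 477 + 36 \left(-21\right) = 183168 - 756 = 182412$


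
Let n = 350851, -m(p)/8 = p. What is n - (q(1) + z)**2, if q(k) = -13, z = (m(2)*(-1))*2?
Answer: 350490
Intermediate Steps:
m(p) = -8*p
z = 32 (z = (-8*2*(-1))*2 = -16*(-1)*2 = 16*2 = 32)
n - (q(1) + z)**2 = 350851 - (-13 + 32)**2 = 350851 - 1*19**2 = 350851 - 1*361 = 350851 - 361 = 350490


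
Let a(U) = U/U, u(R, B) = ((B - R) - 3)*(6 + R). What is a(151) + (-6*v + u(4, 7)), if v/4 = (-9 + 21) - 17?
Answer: 121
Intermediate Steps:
u(R, B) = (6 + R)*(-3 + B - R) (u(R, B) = (-3 + B - R)*(6 + R) = (6 + R)*(-3 + B - R))
a(U) = 1
v = -20 (v = 4*((-9 + 21) - 17) = 4*(12 - 17) = 4*(-5) = -20)
a(151) + (-6*v + u(4, 7)) = 1 + (-6*(-20) + (-18 - 1*4² - 9*4 + 6*7 + 7*4)) = 1 + (120 + (-18 - 1*16 - 36 + 42 + 28)) = 1 + (120 + (-18 - 16 - 36 + 42 + 28)) = 1 + (120 + 0) = 1 + 120 = 121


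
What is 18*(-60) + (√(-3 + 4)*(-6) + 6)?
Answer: -1080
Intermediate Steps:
18*(-60) + (√(-3 + 4)*(-6) + 6) = -1080 + (√1*(-6) + 6) = -1080 + (1*(-6) + 6) = -1080 + (-6 + 6) = -1080 + 0 = -1080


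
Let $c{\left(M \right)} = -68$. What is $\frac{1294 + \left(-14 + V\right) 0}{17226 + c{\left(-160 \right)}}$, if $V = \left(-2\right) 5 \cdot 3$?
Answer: $\frac{647}{8579} \approx 0.075417$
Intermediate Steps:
$V = -30$ ($V = \left(-10\right) 3 = -30$)
$\frac{1294 + \left(-14 + V\right) 0}{17226 + c{\left(-160 \right)}} = \frac{1294 + \left(-14 - 30\right) 0}{17226 - 68} = \frac{1294 - 0}{17158} = \left(1294 + 0\right) \frac{1}{17158} = 1294 \cdot \frac{1}{17158} = \frac{647}{8579}$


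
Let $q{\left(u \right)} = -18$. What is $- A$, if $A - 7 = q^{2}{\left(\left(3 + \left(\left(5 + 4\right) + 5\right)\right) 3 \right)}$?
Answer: $-331$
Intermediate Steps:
$A = 331$ ($A = 7 + \left(-18\right)^{2} = 7 + 324 = 331$)
$- A = \left(-1\right) 331 = -331$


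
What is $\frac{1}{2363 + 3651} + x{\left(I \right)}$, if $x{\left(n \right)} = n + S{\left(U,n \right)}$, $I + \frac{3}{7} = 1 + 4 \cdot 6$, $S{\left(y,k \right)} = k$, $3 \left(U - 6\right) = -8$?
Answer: $\frac{2068823}{42098} \approx 49.143$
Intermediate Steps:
$U = \frac{10}{3}$ ($U = 6 + \frac{1}{3} \left(-8\right) = 6 - \frac{8}{3} = \frac{10}{3} \approx 3.3333$)
$I = \frac{172}{7}$ ($I = - \frac{3}{7} + \left(1 + 4 \cdot 6\right) = - \frac{3}{7} + \left(1 + 24\right) = - \frac{3}{7} + 25 = \frac{172}{7} \approx 24.571$)
$x{\left(n \right)} = 2 n$ ($x{\left(n \right)} = n + n = 2 n$)
$\frac{1}{2363 + 3651} + x{\left(I \right)} = \frac{1}{2363 + 3651} + 2 \cdot \frac{172}{7} = \frac{1}{6014} + \frac{344}{7} = \frac{2068823}{42098}$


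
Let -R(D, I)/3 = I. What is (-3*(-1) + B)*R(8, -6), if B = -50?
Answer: -846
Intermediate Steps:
R(D, I) = -3*I
(-3*(-1) + B)*R(8, -6) = (-3*(-1) - 50)*(-3*(-6)) = (3 - 50)*18 = -47*18 = -846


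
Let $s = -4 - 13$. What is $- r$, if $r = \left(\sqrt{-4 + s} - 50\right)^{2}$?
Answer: $-2479 + 100 i \sqrt{21} \approx -2479.0 + 458.26 i$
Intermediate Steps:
$s = -17$ ($s = -4 - 13 = -17$)
$r = \left(-50 + i \sqrt{21}\right)^{2}$ ($r = \left(\sqrt{-4 - 17} - 50\right)^{2} = \left(\sqrt{-21} - 50\right)^{2} = \left(i \sqrt{21} - 50\right)^{2} = \left(-50 + i \sqrt{21}\right)^{2} \approx 2479.0 - 458.26 i$)
$- r = - \left(50 - i \sqrt{21}\right)^{2}$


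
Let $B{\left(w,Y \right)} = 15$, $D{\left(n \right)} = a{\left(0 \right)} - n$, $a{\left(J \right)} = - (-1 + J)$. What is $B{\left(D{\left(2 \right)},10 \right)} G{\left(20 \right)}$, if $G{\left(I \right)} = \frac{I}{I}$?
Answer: $15$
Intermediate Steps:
$a{\left(J \right)} = 1 - J$
$D{\left(n \right)} = 1 - n$ ($D{\left(n \right)} = \left(1 - 0\right) - n = \left(1 + 0\right) - n = 1 - n$)
$G{\left(I \right)} = 1$
$B{\left(D{\left(2 \right)},10 \right)} G{\left(20 \right)} = 15 \cdot 1 = 15$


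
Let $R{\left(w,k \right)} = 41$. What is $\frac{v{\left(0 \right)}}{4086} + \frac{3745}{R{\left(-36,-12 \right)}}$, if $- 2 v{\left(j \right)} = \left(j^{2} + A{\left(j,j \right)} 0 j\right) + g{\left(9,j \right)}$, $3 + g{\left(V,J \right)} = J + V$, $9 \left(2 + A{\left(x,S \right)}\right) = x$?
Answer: $\frac{5100649}{55842} \approx 91.341$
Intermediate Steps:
$A{\left(x,S \right)} = -2 + \frac{x}{9}$
$g{\left(V,J \right)} = -3 + J + V$ ($g{\left(V,J \right)} = -3 + \left(J + V\right) = -3 + J + V$)
$v{\left(j \right)} = -3 - \frac{j}{2} - \frac{j^{2}}{2}$ ($v{\left(j \right)} = - \frac{\left(j^{2} + \left(-2 + \frac{j}{9}\right) 0 j\right) + \left(-3 + j + 9\right)}{2} = - \frac{\left(j^{2} + 0 j\right) + \left(6 + j\right)}{2} = - \frac{\left(j^{2} + 0\right) + \left(6 + j\right)}{2} = - \frac{j^{2} + \left(6 + j\right)}{2} = - \frac{6 + j + j^{2}}{2} = -3 - \frac{j}{2} - \frac{j^{2}}{2}$)
$\frac{v{\left(0 \right)}}{4086} + \frac{3745}{R{\left(-36,-12 \right)}} = \frac{-3 - 0 - \frac{0^{2}}{2}}{4086} + \frac{3745}{41} = \left(-3 + 0 - 0\right) \frac{1}{4086} + 3745 \cdot \frac{1}{41} = \left(-3 + 0 + 0\right) \frac{1}{4086} + \frac{3745}{41} = \left(-3\right) \frac{1}{4086} + \frac{3745}{41} = - \frac{1}{1362} + \frac{3745}{41} = \frac{5100649}{55842}$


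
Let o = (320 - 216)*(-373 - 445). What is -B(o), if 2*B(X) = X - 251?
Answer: 85323/2 ≈ 42662.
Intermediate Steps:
o = -85072 (o = 104*(-818) = -85072)
B(X) = -251/2 + X/2 (B(X) = (X - 251)/2 = (-251 + X)/2 = -251/2 + X/2)
-B(o) = -(-251/2 + (½)*(-85072)) = -(-251/2 - 42536) = -1*(-85323/2) = 85323/2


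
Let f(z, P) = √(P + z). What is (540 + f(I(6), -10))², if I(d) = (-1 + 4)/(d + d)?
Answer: (1080 + I*√39)²/4 ≈ 2.9159e+5 + 3372.3*I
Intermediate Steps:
I(d) = 3/(2*d) (I(d) = 3/((2*d)) = 3*(1/(2*d)) = 3/(2*d))
(540 + f(I(6), -10))² = (540 + √(-10 + (3/2)/6))² = (540 + √(-10 + (3/2)*(⅙)))² = (540 + √(-10 + ¼))² = (540 + √(-39/4))² = (540 + I*√39/2)²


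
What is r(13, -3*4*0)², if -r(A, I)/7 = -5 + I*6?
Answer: 1225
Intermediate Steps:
r(A, I) = 35 - 42*I (r(A, I) = -7*(-5 + I*6) = -7*(-5 + 6*I) = 35 - 42*I)
r(13, -3*4*0)² = (35 - 42*(-3*4)*0)² = (35 - (-504)*0)² = (35 - 42*0)² = (35 + 0)² = 35² = 1225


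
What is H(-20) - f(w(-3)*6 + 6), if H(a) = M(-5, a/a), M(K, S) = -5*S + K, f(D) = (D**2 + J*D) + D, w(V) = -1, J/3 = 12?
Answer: -10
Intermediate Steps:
J = 36 (J = 3*12 = 36)
f(D) = D**2 + 37*D (f(D) = (D**2 + 36*D) + D = D**2 + 37*D)
M(K, S) = K - 5*S
H(a) = -10 (H(a) = -5 - 5*a/a = -5 - 5*1 = -5 - 5 = -10)
H(-20) - f(w(-3)*6 + 6) = -10 - (-1*6 + 6)*(37 + (-1*6 + 6)) = -10 - (-6 + 6)*(37 + (-6 + 6)) = -10 - 0*(37 + 0) = -10 - 0*37 = -10 - 1*0 = -10 + 0 = -10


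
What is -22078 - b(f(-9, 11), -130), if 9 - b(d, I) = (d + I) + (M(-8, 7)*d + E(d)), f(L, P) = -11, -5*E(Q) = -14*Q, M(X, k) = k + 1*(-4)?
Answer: -111459/5 ≈ -22292.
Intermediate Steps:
M(X, k) = -4 + k (M(X, k) = k - 4 = -4 + k)
E(Q) = 14*Q/5 (E(Q) = -(-14)*Q/5 = 14*Q/5)
b(d, I) = 9 - I - 34*d/5 (b(d, I) = 9 - ((d + I) + ((-4 + 7)*d + 14*d/5)) = 9 - ((I + d) + (3*d + 14*d/5)) = 9 - ((I + d) + 29*d/5) = 9 - (I + 34*d/5) = 9 + (-I - 34*d/5) = 9 - I - 34*d/5)
-22078 - b(f(-9, 11), -130) = -22078 - (9 - 1*(-130) - 34/5*(-11)) = -22078 - (9 + 130 + 374/5) = -22078 - 1*1069/5 = -22078 - 1069/5 = -111459/5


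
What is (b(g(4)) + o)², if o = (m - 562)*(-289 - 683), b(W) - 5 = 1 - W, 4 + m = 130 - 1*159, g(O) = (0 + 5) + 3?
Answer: 334474842244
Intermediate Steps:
g(O) = 8 (g(O) = 5 + 3 = 8)
m = -33 (m = -4 + (130 - 1*159) = -4 + (130 - 159) = -4 - 29 = -33)
b(W) = 6 - W (b(W) = 5 + (1 - W) = 6 - W)
o = 578340 (o = (-33 - 562)*(-289 - 683) = -595*(-972) = 578340)
(b(g(4)) + o)² = ((6 - 1*8) + 578340)² = ((6 - 8) + 578340)² = (-2 + 578340)² = 578338² = 334474842244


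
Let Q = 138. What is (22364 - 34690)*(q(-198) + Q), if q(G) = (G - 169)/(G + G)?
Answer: -339057445/198 ≈ -1.7124e+6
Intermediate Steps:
q(G) = (-169 + G)/(2*G) (q(G) = (-169 + G)/((2*G)) = (-169 + G)*(1/(2*G)) = (-169 + G)/(2*G))
(22364 - 34690)*(q(-198) + Q) = (22364 - 34690)*((½)*(-169 - 198)/(-198) + 138) = -12326*((½)*(-1/198)*(-367) + 138) = -12326*(367/396 + 138) = -12326*55015/396 = -339057445/198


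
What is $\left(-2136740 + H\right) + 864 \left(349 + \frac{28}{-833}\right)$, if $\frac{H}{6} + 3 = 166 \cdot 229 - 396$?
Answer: $- \frac{191535622}{119} \approx -1.6095 \cdot 10^{6}$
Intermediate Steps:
$H = 225690$ ($H = -18 + 6 \left(166 \cdot 229 - 396\right) = -18 + 6 \left(38014 - 396\right) = -18 + 6 \cdot 37618 = -18 + 225708 = 225690$)
$\left(-2136740 + H\right) + 864 \left(349 + \frac{28}{-833}\right) = \left(-2136740 + 225690\right) + 864 \left(349 + \frac{28}{-833}\right) = -1911050 + 864 \left(349 + 28 \left(- \frac{1}{833}\right)\right) = -1911050 + 864 \left(349 - \frac{4}{119}\right) = -1911050 + 864 \cdot \frac{41527}{119} = -1911050 + \frac{35879328}{119} = - \frac{191535622}{119}$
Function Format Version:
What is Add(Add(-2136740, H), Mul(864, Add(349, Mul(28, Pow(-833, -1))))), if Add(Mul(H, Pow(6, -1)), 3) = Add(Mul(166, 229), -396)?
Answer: Rational(-191535622, 119) ≈ -1.6095e+6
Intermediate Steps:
H = 225690 (H = Add(-18, Mul(6, Add(Mul(166, 229), -396))) = Add(-18, Mul(6, Add(38014, -396))) = Add(-18, Mul(6, 37618)) = Add(-18, 225708) = 225690)
Add(Add(-2136740, H), Mul(864, Add(349, Mul(28, Pow(-833, -1))))) = Add(Add(-2136740, 225690), Mul(864, Add(349, Mul(28, Pow(-833, -1))))) = Add(-1911050, Mul(864, Add(349, Mul(28, Rational(-1, 833))))) = Add(-1911050, Mul(864, Add(349, Rational(-4, 119)))) = Add(-1911050, Mul(864, Rational(41527, 119))) = Add(-1911050, Rational(35879328, 119)) = Rational(-191535622, 119)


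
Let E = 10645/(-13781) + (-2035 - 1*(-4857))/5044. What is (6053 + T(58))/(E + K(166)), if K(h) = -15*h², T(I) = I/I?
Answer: -70136966276/4788640333193 ≈ -0.014647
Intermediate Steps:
T(I) = 1
E = -7401699/34755682 (E = 10645*(-1/13781) + (-2035 + 4857)*(1/5044) = -10645/13781 + 2822*(1/5044) = -10645/13781 + 1411/2522 = -7401699/34755682 ≈ -0.21296)
(6053 + T(58))/(E + K(166)) = (6053 + 1)/(-7401699/34755682 - 15*166²) = 6054/(-7401699/34755682 - 15*27556) = 6054/(-7401699/34755682 - 413340) = 6054/(-14365920999579/34755682) = 6054*(-34755682/14365920999579) = -70136966276/4788640333193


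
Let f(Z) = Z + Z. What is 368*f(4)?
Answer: 2944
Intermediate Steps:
f(Z) = 2*Z
368*f(4) = 368*(2*4) = 368*8 = 2944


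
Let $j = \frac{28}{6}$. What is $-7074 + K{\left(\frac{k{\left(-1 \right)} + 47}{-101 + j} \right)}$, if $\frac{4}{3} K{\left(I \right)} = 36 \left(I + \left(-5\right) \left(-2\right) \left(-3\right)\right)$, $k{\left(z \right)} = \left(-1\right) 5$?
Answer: $- \frac{2281878}{289} \approx -7895.8$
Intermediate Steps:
$k{\left(z \right)} = -5$
$j = \frac{14}{3}$ ($j = 28 \cdot \frac{1}{6} = \frac{14}{3} \approx 4.6667$)
$K{\left(I \right)} = -810 + 27 I$ ($K{\left(I \right)} = \frac{3 \cdot 36 \left(I + \left(-5\right) \left(-2\right) \left(-3\right)\right)}{4} = \frac{3 \cdot 36 \left(I + 10 \left(-3\right)\right)}{4} = \frac{3 \cdot 36 \left(I - 30\right)}{4} = \frac{3 \cdot 36 \left(-30 + I\right)}{4} = \frac{3 \left(-1080 + 36 I\right)}{4} = -810 + 27 I$)
$-7074 + K{\left(\frac{k{\left(-1 \right)} + 47}{-101 + j} \right)} = -7074 - \left(810 - 27 \frac{-5 + 47}{-101 + \frac{14}{3}}\right) = -7074 - \left(810 - 27 \frac{42}{- \frac{289}{3}}\right) = -7074 - \left(810 - 27 \cdot 42 \left(- \frac{3}{289}\right)\right) = -7074 + \left(-810 + 27 \left(- \frac{126}{289}\right)\right) = -7074 - \frac{237492}{289} = - \frac{2281878}{289}$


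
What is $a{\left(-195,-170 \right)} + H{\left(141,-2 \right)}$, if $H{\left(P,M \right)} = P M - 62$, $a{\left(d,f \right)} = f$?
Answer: $-514$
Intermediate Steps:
$H{\left(P,M \right)} = -62 + M P$ ($H{\left(P,M \right)} = M P - 62 = -62 + M P$)
$a{\left(-195,-170 \right)} + H{\left(141,-2 \right)} = -170 - 344 = -514$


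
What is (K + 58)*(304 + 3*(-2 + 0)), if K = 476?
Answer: 159132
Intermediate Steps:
(K + 58)*(304 + 3*(-2 + 0)) = (476 + 58)*(304 + 3*(-2 + 0)) = 534*(304 + 3*(-2)) = 534*(304 - 6) = 534*298 = 159132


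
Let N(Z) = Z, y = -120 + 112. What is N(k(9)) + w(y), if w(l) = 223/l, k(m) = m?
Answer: -151/8 ≈ -18.875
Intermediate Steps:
y = -8
N(k(9)) + w(y) = 9 + 223/(-8) = 9 + 223*(-1/8) = 9 - 223/8 = -151/8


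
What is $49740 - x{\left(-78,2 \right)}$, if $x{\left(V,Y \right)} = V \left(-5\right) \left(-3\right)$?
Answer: $50910$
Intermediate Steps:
$x{\left(V,Y \right)} = 15 V$ ($x{\left(V,Y \right)} = - 5 V \left(-3\right) = 15 V$)
$49740 - x{\left(-78,2 \right)} = 49740 - 15 \left(-78\right) = 49740 - -1170 = 49740 + 1170 = 50910$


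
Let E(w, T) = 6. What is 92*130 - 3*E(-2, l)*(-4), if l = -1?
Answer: 12032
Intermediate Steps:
92*130 - 3*E(-2, l)*(-4) = 92*130 - 3*6*(-4) = 11960 - 18*(-4) = 11960 + 72 = 12032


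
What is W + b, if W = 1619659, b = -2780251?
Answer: -1160592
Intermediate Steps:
W + b = 1619659 - 2780251 = -1160592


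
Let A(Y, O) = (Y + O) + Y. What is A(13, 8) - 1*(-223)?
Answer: 257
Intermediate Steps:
A(Y, O) = O + 2*Y (A(Y, O) = (O + Y) + Y = O + 2*Y)
A(13, 8) - 1*(-223) = (8 + 2*13) - 1*(-223) = (8 + 26) + 223 = 34 + 223 = 257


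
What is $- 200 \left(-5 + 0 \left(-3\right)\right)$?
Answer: $1000$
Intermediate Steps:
$- 200 \left(-5 + 0 \left(-3\right)\right) = - 200 \left(-5 + 0\right) = \left(-200\right) \left(-5\right) = 1000$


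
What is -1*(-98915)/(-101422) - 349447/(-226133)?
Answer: 13073667939/22934861126 ≈ 0.57003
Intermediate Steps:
-1*(-98915)/(-101422) - 349447/(-226133) = 98915*(-1/101422) - 349447*(-1/226133) = -98915/101422 + 349447/226133 = 13073667939/22934861126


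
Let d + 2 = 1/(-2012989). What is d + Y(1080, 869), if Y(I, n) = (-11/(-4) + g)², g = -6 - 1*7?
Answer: 3319418845/32207824 ≈ 103.06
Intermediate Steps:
d = -4025979/2012989 (d = -2 + 1/(-2012989) = -2 - 1/2012989 = -4025979/2012989 ≈ -2.0000)
g = -13 (g = -6 - 7 = -13)
Y(I, n) = 1681/16 (Y(I, n) = (-11/(-4) - 13)² = (-11*(-¼) - 13)² = (11/4 - 13)² = (-41/4)² = 1681/16)
d + Y(1080, 869) = -4025979/2012989 + 1681/16 = 3319418845/32207824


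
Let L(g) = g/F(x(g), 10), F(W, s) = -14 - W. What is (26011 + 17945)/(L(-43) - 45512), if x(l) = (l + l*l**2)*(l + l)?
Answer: -300716798184/311361882725 ≈ -0.96581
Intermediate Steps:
x(l) = 2*l*(l + l**3) (x(l) = (l + l**3)*(2*l) = 2*l*(l + l**3))
L(g) = g/(-14 - 2*g**2*(1 + g**2))
(26011 + 17945)/(L(-43) - 45512) = (26011 + 17945)/(-1*(-43)/(14 + 2*(-43)**2*(1 + (-43)**2)) - 45512) = 43956/(-1*(-43)/(14 + 2*1849*(1 + 1849)) - 45512) = 43956/(-1*(-43)/(14 + 2*1849*1850) - 45512) = 43956/(-1*(-43)/(14 + 6841300) - 45512) = 43956/(-1*(-43)/6841314 - 45512) = 43956/(-1*(-43)*1/6841314 - 45512) = 43956/(43/6841314 - 45512) = 43956/(-311361882725/6841314) = 43956*(-6841314/311361882725) = -300716798184/311361882725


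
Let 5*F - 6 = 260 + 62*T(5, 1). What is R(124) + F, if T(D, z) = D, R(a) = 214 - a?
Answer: 1026/5 ≈ 205.20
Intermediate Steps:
F = 576/5 (F = 6/5 + (260 + 62*5)/5 = 6/5 + (260 + 310)/5 = 6/5 + (⅕)*570 = 6/5 + 114 = 576/5 ≈ 115.20)
R(124) + F = (214 - 1*124) + 576/5 = (214 - 124) + 576/5 = 90 + 576/5 = 1026/5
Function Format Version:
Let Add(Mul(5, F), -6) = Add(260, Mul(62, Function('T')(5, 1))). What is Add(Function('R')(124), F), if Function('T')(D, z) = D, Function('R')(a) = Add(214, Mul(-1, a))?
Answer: Rational(1026, 5) ≈ 205.20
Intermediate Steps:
F = Rational(576, 5) (F = Add(Rational(6, 5), Mul(Rational(1, 5), Add(260, Mul(62, 5)))) = Add(Rational(6, 5), Mul(Rational(1, 5), Add(260, 310))) = Add(Rational(6, 5), Mul(Rational(1, 5), 570)) = Add(Rational(6, 5), 114) = Rational(576, 5) ≈ 115.20)
Add(Function('R')(124), F) = Add(Add(214, Mul(-1, 124)), Rational(576, 5)) = Add(Add(214, -124), Rational(576, 5)) = Add(90, Rational(576, 5)) = Rational(1026, 5)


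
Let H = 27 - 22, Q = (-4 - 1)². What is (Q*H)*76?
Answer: 9500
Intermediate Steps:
Q = 25 (Q = (-5)² = 25)
H = 5
(Q*H)*76 = (25*5)*76 = 125*76 = 9500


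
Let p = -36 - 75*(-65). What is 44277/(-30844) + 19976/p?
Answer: 401883341/149254116 ≈ 2.6926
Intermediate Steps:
p = 4839 (p = -36 + 4875 = 4839)
44277/(-30844) + 19976/p = 44277/(-30844) + 19976/4839 = 44277*(-1/30844) + 19976*(1/4839) = -44277/30844 + 19976/4839 = 401883341/149254116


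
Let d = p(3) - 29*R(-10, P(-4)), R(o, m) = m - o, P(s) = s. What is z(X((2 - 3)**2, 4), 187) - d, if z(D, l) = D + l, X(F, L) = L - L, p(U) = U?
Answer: 358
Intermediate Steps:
d = -171 (d = 3 - 29*(-4 - 1*(-10)) = 3 - 29*(-4 + 10) = 3 - 29*6 = 3 - 174 = -171)
X(F, L) = 0
z(X((2 - 3)**2, 4), 187) - d = (0 + 187) - 1*(-171) = 187 + 171 = 358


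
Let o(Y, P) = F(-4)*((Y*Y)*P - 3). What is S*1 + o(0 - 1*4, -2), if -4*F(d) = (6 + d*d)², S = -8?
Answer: 4227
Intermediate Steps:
F(d) = -(6 + d²)²/4 (F(d) = -(6 + d*d)²/4 = -(6 + d²)²/4)
o(Y, P) = 363 - 121*P*Y² (o(Y, P) = (-(6 + (-4)²)²/4)*((Y*Y)*P - 3) = (-(6 + 16)²/4)*(Y²*P - 3) = (-¼*22²)*(P*Y² - 3) = (-¼*484)*(-3 + P*Y²) = -121*(-3 + P*Y²) = 363 - 121*P*Y²)
S*1 + o(0 - 1*4, -2) = -8*1 + (363 - 121*(-2)*(0 - 1*4)²) = -8 + (363 - 121*(-2)*(0 - 4)²) = -8 + (363 - 121*(-2)*(-4)²) = -8 + (363 - 121*(-2)*16) = -8 + (363 + 3872) = -8 + 4235 = 4227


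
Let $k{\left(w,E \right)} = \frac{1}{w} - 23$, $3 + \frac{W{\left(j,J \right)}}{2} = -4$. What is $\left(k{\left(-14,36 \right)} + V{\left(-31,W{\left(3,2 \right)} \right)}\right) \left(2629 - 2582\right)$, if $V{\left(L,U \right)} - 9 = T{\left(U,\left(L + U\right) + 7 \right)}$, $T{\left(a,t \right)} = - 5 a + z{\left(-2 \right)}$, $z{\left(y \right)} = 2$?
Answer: $\frac{38117}{14} \approx 2722.6$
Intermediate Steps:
$W{\left(j,J \right)} = -14$ ($W{\left(j,J \right)} = -6 + 2 \left(-4\right) = -6 - 8 = -14$)
$T{\left(a,t \right)} = 2 - 5 a$ ($T{\left(a,t \right)} = - 5 a + 2 = 2 - 5 a$)
$V{\left(L,U \right)} = 11 - 5 U$ ($V{\left(L,U \right)} = 9 - \left(-2 + 5 U\right) = 11 - 5 U$)
$k{\left(w,E \right)} = -23 + \frac{1}{w}$ ($k{\left(w,E \right)} = \frac{1}{w} - 23 = -23 + \frac{1}{w}$)
$\left(k{\left(-14,36 \right)} + V{\left(-31,W{\left(3,2 \right)} \right)}\right) \left(2629 - 2582\right) = \left(\left(-23 + \frac{1}{-14}\right) + \left(11 - -70\right)\right) \left(2629 - 2582\right) = \left(\left(-23 - \frac{1}{14}\right) + \left(11 + 70\right)\right) 47 = \left(- \frac{323}{14} + 81\right) 47 = \frac{811}{14} \cdot 47 = \frac{38117}{14}$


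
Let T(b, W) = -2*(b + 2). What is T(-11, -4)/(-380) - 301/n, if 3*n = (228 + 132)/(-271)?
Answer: 1549741/2280 ≈ 679.71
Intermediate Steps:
T(b, W) = -4 - 2*b (T(b, W) = -2*(2 + b) = -4 - 2*b)
n = -120/271 (n = ((228 + 132)/(-271))/3 = (360*(-1/271))/3 = (1/3)*(-360/271) = -120/271 ≈ -0.44280)
T(-11, -4)/(-380) - 301/n = (-4 - 2*(-11))/(-380) - 301/(-120/271) = (-4 + 22)*(-1/380) - 301*(-271/120) = 18*(-1/380) + 81571/120 = -9/190 + 81571/120 = 1549741/2280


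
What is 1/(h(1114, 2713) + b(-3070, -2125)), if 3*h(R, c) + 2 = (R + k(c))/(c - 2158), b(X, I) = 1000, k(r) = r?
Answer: 1665/1667717 ≈ 0.00099837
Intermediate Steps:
h(R, c) = -2/3 + (R + c)/(3*(-2158 + c)) (h(R, c) = -2/3 + ((R + c)/(c - 2158))/3 = -2/3 + ((R + c)/(-2158 + c))/3 = -2/3 + (R + c)/(3*(-2158 + c)))
1/(h(1114, 2713) + b(-3070, -2125)) = 1/((4316 + 1114 - 1*2713)/(3*(-2158 + 2713)) + 1000) = 1/((1/3)*(4316 + 1114 - 2713)/555 + 1000) = 1/((1/3)*(1/555)*2717 + 1000) = 1/(2717/1665 + 1000) = 1/(1667717/1665) = 1665/1667717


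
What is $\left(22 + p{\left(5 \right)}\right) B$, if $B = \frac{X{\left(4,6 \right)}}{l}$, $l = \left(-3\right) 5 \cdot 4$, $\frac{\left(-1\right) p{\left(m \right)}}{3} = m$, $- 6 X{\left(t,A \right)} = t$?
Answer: $\frac{7}{90} \approx 0.077778$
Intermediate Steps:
$X{\left(t,A \right)} = - \frac{t}{6}$
$p{\left(m \right)} = - 3 m$
$l = -60$ ($l = \left(-15\right) 4 = -60$)
$B = \frac{1}{90}$ ($B = \frac{\left(- \frac{1}{6}\right) 4}{-60} = \left(- \frac{2}{3}\right) \left(- \frac{1}{60}\right) = \frac{1}{90} \approx 0.011111$)
$\left(22 + p{\left(5 \right)}\right) B = \left(22 - 15\right) \frac{1}{90} = 7 \cdot \frac{1}{90} = \frac{7}{90}$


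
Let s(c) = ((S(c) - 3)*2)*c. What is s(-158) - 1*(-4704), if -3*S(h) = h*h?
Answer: 7905580/3 ≈ 2.6352e+6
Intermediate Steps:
S(h) = -h²/3 (S(h) = -h*h/3 = -h²/3)
s(c) = c*(-6 - 2*c²/3) (s(c) = ((-c²/3 - 3)*2)*c = ((-3 - c²/3)*2)*c = (-6 - 2*c²/3)*c = c*(-6 - 2*c²/3))
s(-158) - 1*(-4704) = -⅔*(-158)*(9 + (-158)²) - 1*(-4704) = -⅔*(-158)*(9 + 24964) + 4704 = -⅔*(-158)*24973 + 4704 = 7891468/3 + 4704 = 7905580/3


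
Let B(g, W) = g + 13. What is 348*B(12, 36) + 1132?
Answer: 9832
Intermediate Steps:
B(g, W) = 13 + g
348*B(12, 36) + 1132 = 348*(13 + 12) + 1132 = 348*25 + 1132 = 8700 + 1132 = 9832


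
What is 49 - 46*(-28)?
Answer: 1337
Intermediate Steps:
49 - 46*(-28) = 49 + 1288 = 1337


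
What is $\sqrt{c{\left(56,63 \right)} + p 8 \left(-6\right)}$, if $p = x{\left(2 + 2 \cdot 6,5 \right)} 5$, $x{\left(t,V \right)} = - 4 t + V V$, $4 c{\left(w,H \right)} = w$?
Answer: $\sqrt{7454} \approx 86.337$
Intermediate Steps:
$c{\left(w,H \right)} = \frac{w}{4}$
$x{\left(t,V \right)} = V^{2} - 4 t$ ($x{\left(t,V \right)} = - 4 t + V^{2} = V^{2} - 4 t$)
$p = -155$ ($p = \left(5^{2} - 4 \left(2 + 2 \cdot 6\right)\right) 5 = \left(25 - 4 \left(2 + 12\right)\right) 5 = \left(25 - 56\right) 5 = \left(-31\right) 5 = -155$)
$\sqrt{c{\left(56,63 \right)} + p 8 \left(-6\right)} = \sqrt{\frac{1}{4} \cdot 56 + \left(-155\right) 8 \left(-6\right)} = \sqrt{14 - -7440} = \sqrt{14 + 7440} = \sqrt{7454}$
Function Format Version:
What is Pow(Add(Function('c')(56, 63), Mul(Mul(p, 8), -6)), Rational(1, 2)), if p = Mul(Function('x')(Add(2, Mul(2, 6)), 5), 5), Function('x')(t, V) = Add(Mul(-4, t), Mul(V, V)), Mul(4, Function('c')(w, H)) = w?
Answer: Pow(7454, Rational(1, 2)) ≈ 86.337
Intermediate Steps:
Function('c')(w, H) = Mul(Rational(1, 4), w)
Function('x')(t, V) = Add(Pow(V, 2), Mul(-4, t)) (Function('x')(t, V) = Add(Mul(-4, t), Pow(V, 2)) = Add(Pow(V, 2), Mul(-4, t)))
p = -155 (p = Mul(Add(Pow(5, 2), Mul(-4, Add(2, Mul(2, 6)))), 5) = Mul(Add(25, Mul(-4, Add(2, 12))), 5) = Mul(Add(25, Mul(-4, 14)), 5) = Mul(Add(25, -56), 5) = Mul(-31, 5) = -155)
Pow(Add(Function('c')(56, 63), Mul(Mul(p, 8), -6)), Rational(1, 2)) = Pow(Add(Mul(Rational(1, 4), 56), Mul(Mul(-155, 8), -6)), Rational(1, 2)) = Pow(Add(14, Mul(-1240, -6)), Rational(1, 2)) = Pow(Add(14, 7440), Rational(1, 2)) = Pow(7454, Rational(1, 2))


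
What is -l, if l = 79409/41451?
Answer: -79409/41451 ≈ -1.9157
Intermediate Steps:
l = 79409/41451 (l = 79409*(1/41451) = 79409/41451 ≈ 1.9157)
-l = -1*79409/41451 = -79409/41451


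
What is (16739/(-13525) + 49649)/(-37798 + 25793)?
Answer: -671485986/162367625 ≈ -4.1356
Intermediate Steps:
(16739/(-13525) + 49649)/(-37798 + 25793) = (16739*(-1/13525) + 49649)/(-12005) = (-16739/13525 + 49649)*(-1/12005) = (671485986/13525)*(-1/12005) = -671485986/162367625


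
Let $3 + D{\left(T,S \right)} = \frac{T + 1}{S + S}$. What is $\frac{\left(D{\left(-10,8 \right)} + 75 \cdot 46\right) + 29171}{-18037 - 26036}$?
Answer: $- \frac{521879}{705168} \approx -0.74008$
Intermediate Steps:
$D{\left(T,S \right)} = -3 + \frac{1 + T}{2 S}$ ($D{\left(T,S \right)} = -3 + \frac{T + 1}{S + S} = -3 + \frac{1 + T}{2 S}$)
$\frac{\left(D{\left(-10,8 \right)} + 75 \cdot 46\right) + 29171}{-18037 - 26036} = \frac{\left(\frac{1 - 10 - 48}{2 \cdot 8} + 75 \cdot 46\right) + 29171}{-18037 - 26036} = \frac{\left(\frac{1}{2} \cdot \frac{1}{8} \left(1 - 10 - 48\right) + 3450\right) + 29171}{-44073} = \left(\left(\frac{1}{2} \cdot \frac{1}{8} \left(-57\right) + 3450\right) + 29171\right) \left(- \frac{1}{44073}\right) = \left(\left(- \frac{57}{16} + 3450\right) + 29171\right) \left(- \frac{1}{44073}\right) = \left(\frac{55143}{16} + 29171\right) \left(- \frac{1}{44073}\right) = \frac{521879}{16} \left(- \frac{1}{44073}\right) = - \frac{521879}{705168}$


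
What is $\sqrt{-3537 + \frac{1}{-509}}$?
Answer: $\frac{i \sqrt{916370006}}{509} \approx 59.473 i$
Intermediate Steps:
$\sqrt{-3537 + \frac{1}{-509}} = \sqrt{-3537 - \frac{1}{509}} = \sqrt{- \frac{1800334}{509}} = \frac{i \sqrt{916370006}}{509}$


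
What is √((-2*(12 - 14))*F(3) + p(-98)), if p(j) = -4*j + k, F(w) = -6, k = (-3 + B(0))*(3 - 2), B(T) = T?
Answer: √365 ≈ 19.105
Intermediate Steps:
k = -3 (k = (-3 + 0)*(3 - 2) = -3*1 = -3)
p(j) = -3 - 4*j (p(j) = -4*j - 3 = -3 - 4*j)
√((-2*(12 - 14))*F(3) + p(-98)) = √(-2*(12 - 14)*(-6) + (-3 - 4*(-98))) = √(-2*(-2)*(-6) + (-3 + 392)) = √(4*(-6) + 389) = √(-24 + 389) = √365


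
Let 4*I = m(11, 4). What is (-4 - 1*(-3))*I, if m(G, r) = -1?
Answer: ¼ ≈ 0.25000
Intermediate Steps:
I = -¼ (I = (¼)*(-1) = -¼ ≈ -0.25000)
(-4 - 1*(-3))*I = (-4 - 1*(-3))*(-¼) = (-4 + 3)*(-¼) = -1*(-¼) = ¼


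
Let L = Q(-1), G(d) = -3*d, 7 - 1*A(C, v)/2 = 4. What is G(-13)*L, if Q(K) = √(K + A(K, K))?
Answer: 39*√5 ≈ 87.207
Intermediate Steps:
A(C, v) = 6 (A(C, v) = 14 - 2*4 = 14 - 8 = 6)
Q(K) = √(6 + K) (Q(K) = √(K + 6) = √(6 + K))
L = √5 (L = √(6 - 1) = √5 ≈ 2.2361)
G(-13)*L = (-3*(-13))*√5 = 39*√5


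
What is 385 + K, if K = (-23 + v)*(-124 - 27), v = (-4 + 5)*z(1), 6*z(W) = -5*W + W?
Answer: 11876/3 ≈ 3958.7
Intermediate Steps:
z(W) = -2*W/3 (z(W) = (-5*W + W)/6 = (-4*W)/6 = -2*W/3)
v = -⅔ (v = (-4 + 5)*(-⅔*1) = 1*(-⅔) = -⅔ ≈ -0.66667)
K = 10721/3 (K = (-23 - ⅔)*(-124 - 27) = -71/3*(-151) = 10721/3 ≈ 3573.7)
385 + K = 385 + 10721/3 = 11876/3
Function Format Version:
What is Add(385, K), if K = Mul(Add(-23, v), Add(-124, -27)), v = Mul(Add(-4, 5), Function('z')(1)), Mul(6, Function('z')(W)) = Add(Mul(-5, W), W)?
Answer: Rational(11876, 3) ≈ 3958.7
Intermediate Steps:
Function('z')(W) = Mul(Rational(-2, 3), W) (Function('z')(W) = Mul(Rational(1, 6), Add(Mul(-5, W), W)) = Mul(Rational(1, 6), Mul(-4, W)) = Mul(Rational(-2, 3), W))
v = Rational(-2, 3) (v = Mul(Add(-4, 5), Mul(Rational(-2, 3), 1)) = Mul(1, Rational(-2, 3)) = Rational(-2, 3) ≈ -0.66667)
K = Rational(10721, 3) (K = Mul(Add(-23, Rational(-2, 3)), Add(-124, -27)) = Mul(Rational(-71, 3), -151) = Rational(10721, 3) ≈ 3573.7)
Add(385, K) = Add(385, Rational(10721, 3)) = Rational(11876, 3)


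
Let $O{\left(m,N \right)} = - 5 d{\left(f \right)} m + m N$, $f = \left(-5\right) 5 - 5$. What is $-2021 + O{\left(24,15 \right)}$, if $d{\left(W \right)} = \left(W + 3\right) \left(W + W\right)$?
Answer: $-196061$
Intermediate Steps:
$f = -30$ ($f = -25 - 5 = -30$)
$d{\left(W \right)} = 2 W \left(3 + W\right)$ ($d{\left(W \right)} = \left(3 + W\right) 2 W = 2 W \left(3 + W\right)$)
$O{\left(m,N \right)} = - 8100 m + N m$ ($O{\left(m,N \right)} = - 5 \cdot 2 \left(-30\right) \left(3 - 30\right) m + m N = - 5 \cdot 2 \left(-30\right) \left(-27\right) m + N m = \left(-5\right) 1620 m + N m = - 8100 m + N m$)
$-2021 + O{\left(24,15 \right)} = -2021 + 24 \left(-8100 + 15\right) = -2021 + 24 \left(-8085\right) = -2021 - 194040 = -196061$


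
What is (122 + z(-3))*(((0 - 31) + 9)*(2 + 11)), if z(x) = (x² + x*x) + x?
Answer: -39182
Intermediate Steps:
z(x) = x + 2*x² (z(x) = (x² + x²) + x = 2*x² + x = x + 2*x²)
(122 + z(-3))*(((0 - 31) + 9)*(2 + 11)) = (122 - 3*(1 + 2*(-3)))*(((0 - 31) + 9)*(2 + 11)) = (122 - 3*(1 - 6))*((-31 + 9)*13) = (122 - 3*(-5))*(-22*13) = (122 + 15)*(-286) = 137*(-286) = -39182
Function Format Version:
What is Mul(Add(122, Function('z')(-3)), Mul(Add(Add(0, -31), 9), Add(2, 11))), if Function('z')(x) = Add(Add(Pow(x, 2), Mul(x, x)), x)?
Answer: -39182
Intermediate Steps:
Function('z')(x) = Add(x, Mul(2, Pow(x, 2))) (Function('z')(x) = Add(Add(Pow(x, 2), Pow(x, 2)), x) = Add(Mul(2, Pow(x, 2)), x) = Add(x, Mul(2, Pow(x, 2))))
Mul(Add(122, Function('z')(-3)), Mul(Add(Add(0, -31), 9), Add(2, 11))) = Mul(Add(122, Mul(-3, Add(1, Mul(2, -3)))), Mul(Add(Add(0, -31), 9), Add(2, 11))) = Mul(Add(122, Mul(-3, Add(1, -6))), Mul(Add(-31, 9), 13)) = Mul(Add(122, Mul(-3, -5)), Mul(-22, 13)) = Mul(Add(122, 15), -286) = Mul(137, -286) = -39182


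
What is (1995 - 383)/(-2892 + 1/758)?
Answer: -1221896/2192135 ≈ -0.55740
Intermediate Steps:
(1995 - 383)/(-2892 + 1/758) = 1612/(-2892 + 1/758) = 1612/(-2192135/758) = 1612*(-758/2192135) = -1221896/2192135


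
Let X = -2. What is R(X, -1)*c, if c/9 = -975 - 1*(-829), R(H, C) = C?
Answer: 1314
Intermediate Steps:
c = -1314 (c = 9*(-975 - 1*(-829)) = 9*(-975 + 829) = 9*(-146) = -1314)
R(X, -1)*c = -1*(-1314) = 1314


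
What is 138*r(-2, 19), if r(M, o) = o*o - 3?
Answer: 49404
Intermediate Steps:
r(M, o) = -3 + o**2 (r(M, o) = o**2 - 3 = -3 + o**2)
138*r(-2, 19) = 138*(-3 + 19**2) = 138*(-3 + 361) = 138*358 = 49404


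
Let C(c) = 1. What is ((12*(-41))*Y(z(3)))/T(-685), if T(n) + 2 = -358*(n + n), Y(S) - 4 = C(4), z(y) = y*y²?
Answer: -410/81743 ≈ -0.0050157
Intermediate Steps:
z(y) = y³
Y(S) = 5 (Y(S) = 4 + 1 = 5)
T(n) = -2 - 716*n (T(n) = -2 - 358*(n + n) = -2 - 716*n)
((12*(-41))*Y(z(3)))/T(-685) = ((12*(-41))*5)/(-2 - 716*(-685)) = (-492*5)/(-2 + 490460) = -2460/490458 = -2460*1/490458 = -410/81743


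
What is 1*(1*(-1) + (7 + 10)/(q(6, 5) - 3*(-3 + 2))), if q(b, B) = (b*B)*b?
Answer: -166/183 ≈ -0.90710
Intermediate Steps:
q(b, B) = B*b**2 (q(b, B) = (B*b)*b = B*b**2)
1*(1*(-1) + (7 + 10)/(q(6, 5) - 3*(-3 + 2))) = 1*(1*(-1) + (7 + 10)/(5*6**2 - 3*(-3 + 2))) = 1*(-1 + 17/(5*36 - 3*(-1))) = 1*(-1 + 17/(180 + 3)) = 1*(-1 + 17/183) = 1*(-166/183) = -166/183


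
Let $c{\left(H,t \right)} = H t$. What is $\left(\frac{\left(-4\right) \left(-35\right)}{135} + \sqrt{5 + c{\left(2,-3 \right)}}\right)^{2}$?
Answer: $\frac{55}{729} + \frac{56 i}{27} \approx 0.075446 + 2.0741 i$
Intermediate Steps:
$\left(\frac{\left(-4\right) \left(-35\right)}{135} + \sqrt{5 + c{\left(2,-3 \right)}}\right)^{2} = \left(\frac{\left(-4\right) \left(-35\right)}{135} + \sqrt{5 + 2 \left(-3\right)}\right)^{2} = \left(140 \cdot \frac{1}{135} + \sqrt{5 - 6}\right)^{2} = \left(\frac{28}{27} + \sqrt{-1}\right)^{2} = \left(\frac{28}{27} + i\right)^{2}$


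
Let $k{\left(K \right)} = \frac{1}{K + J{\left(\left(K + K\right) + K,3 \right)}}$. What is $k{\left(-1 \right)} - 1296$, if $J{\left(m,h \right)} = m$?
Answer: $- \frac{5185}{4} \approx -1296.3$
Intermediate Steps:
$k{\left(K \right)} = \frac{1}{4 K}$ ($k{\left(K \right)} = \frac{1}{K + \left(\left(K + K\right) + K\right)} = \frac{1}{K + \left(2 K + K\right)} = \frac{1}{K + 3 K} = \frac{1}{4 K}$)
$k{\left(-1 \right)} - 1296 = \frac{1}{4 \left(-1\right)} - 1296 = \frac{1}{4} \left(-1\right) - 1296 = - \frac{1}{4} - 1296 = - \frac{5185}{4}$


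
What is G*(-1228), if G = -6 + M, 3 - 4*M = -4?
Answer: 5219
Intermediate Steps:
M = 7/4 (M = 3/4 - 1/4*(-4) = 3/4 + 1 = 7/4 ≈ 1.7500)
G = -17/4 (G = -6 + 7/4 = -17/4 ≈ -4.2500)
G*(-1228) = -17/4*(-1228) = 5219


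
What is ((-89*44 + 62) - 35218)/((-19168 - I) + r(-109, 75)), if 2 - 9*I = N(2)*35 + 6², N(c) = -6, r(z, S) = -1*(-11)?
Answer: 351648/172589 ≈ 2.0375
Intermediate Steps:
r(z, S) = 11
I = 176/9 (I = 2/9 - (-6*35 + 6²)/9 = 2/9 - (-210 + 36)/9 = 2/9 - ⅑*(-174) = 2/9 + 58/3 = 176/9 ≈ 19.556)
((-89*44 + 62) - 35218)/((-19168 - I) + r(-109, 75)) = ((-89*44 + 62) - 35218)/((-19168 - 1*176/9) + 11) = ((-3916 + 62) - 35218)/((-19168 - 176/9) + 11) = (-3854 - 35218)/(-172688/9 + 11) = -39072/(-172589/9) = -39072*(-9/172589) = 351648/172589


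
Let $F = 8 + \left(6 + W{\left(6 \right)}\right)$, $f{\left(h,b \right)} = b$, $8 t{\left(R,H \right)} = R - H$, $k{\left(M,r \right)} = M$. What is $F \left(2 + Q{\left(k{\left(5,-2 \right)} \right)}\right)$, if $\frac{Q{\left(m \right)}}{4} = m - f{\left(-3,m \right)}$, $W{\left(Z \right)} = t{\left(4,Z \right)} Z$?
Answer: $25$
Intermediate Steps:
$t{\left(R,H \right)} = - \frac{H}{8} + \frac{R}{8}$ ($t{\left(R,H \right)} = \frac{R - H}{8} = - \frac{H}{8} + \frac{R}{8}$)
$W{\left(Z \right)} = Z \left(\frac{1}{2} - \frac{Z}{8}\right)$ ($W{\left(Z \right)} = \left(- \frac{Z}{8} + \frac{1}{8} \cdot 4\right) Z = \left(- \frac{Z}{8} + \frac{1}{2}\right) Z = \left(\frac{1}{2} - \frac{Z}{8}\right) Z = Z \left(\frac{1}{2} - \frac{Z}{8}\right)$)
$Q{\left(m \right)} = 0$ ($Q{\left(m \right)} = 4 \left(m - m\right) = 4 \cdot 0 = 0$)
$F = \frac{25}{2}$ ($F = 8 + \left(6 + \frac{1}{8} \cdot 6 \left(4 - 6\right)\right) = 8 + \left(6 + \frac{1}{8} \cdot 6 \left(-2\right)\right) = 8 + \left(6 - \frac{3}{2}\right) = 8 + \frac{9}{2} = \frac{25}{2} \approx 12.5$)
$F \left(2 + Q{\left(k{\left(5,-2 \right)} \right)}\right) = \frac{25 \left(2 + 0\right)}{2} = \frac{25}{2} \cdot 2 = 25$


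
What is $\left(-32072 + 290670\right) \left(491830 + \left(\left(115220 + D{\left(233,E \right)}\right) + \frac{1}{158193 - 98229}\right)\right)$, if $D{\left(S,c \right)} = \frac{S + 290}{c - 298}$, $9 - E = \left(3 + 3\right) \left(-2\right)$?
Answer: $\frac{1303732954363959995}{8305014} \approx 1.5698 \cdot 10^{11}$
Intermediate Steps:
$E = 21$ ($E = 9 - \left(3 + 3\right) \left(-2\right) = 9 - 6 \left(-2\right) = 9 - -12 = 9 + 12 = 21$)
$D{\left(S,c \right)} = \frac{290 + S}{-298 + c}$
$\left(-32072 + 290670\right) \left(491830 + \left(\left(115220 + D{\left(233,E \right)}\right) + \frac{1}{158193 - 98229}\right)\right) = \left(-32072 + 290670\right) \left(491830 + \left(\left(115220 + \frac{290 + 233}{-298 + 21}\right) + \frac{1}{158193 - 98229}\right)\right) = 258598 \left(491830 + \left(\left(115220 + \frac{1}{-277} \cdot 523\right) + \frac{1}{59964}\right)\right) = 258598 \left(491830 + \left(\left(115220 - \frac{523}{277}\right) + \frac{1}{59964}\right)\right) = 258598 \left(491830 + \left(\frac{31915417}{277} + \frac{1}{59964}\right)\right) = 258598 \left(491830 + \frac{1913776065265}{16610028}\right) = 258598 \cdot \frac{10083086136505}{16610028} = \frac{1303732954363959995}{8305014}$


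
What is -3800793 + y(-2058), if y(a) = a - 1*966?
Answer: -3803817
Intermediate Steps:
y(a) = -966 + a (y(a) = a - 966 = -966 + a)
-3800793 + y(-2058) = -3800793 + (-966 - 2058) = -3800793 - 3024 = -3803817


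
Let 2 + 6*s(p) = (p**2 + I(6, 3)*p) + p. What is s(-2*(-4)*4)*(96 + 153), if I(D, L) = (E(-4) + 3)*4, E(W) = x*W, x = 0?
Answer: 59677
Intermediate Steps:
E(W) = 0 (E(W) = 0*W = 0)
I(D, L) = 12 (I(D, L) = (0 + 3)*4 = 3*4 = 12)
s(p) = -1/3 + p**2/6 + 13*p/6 (s(p) = -1/3 + ((p**2 + 12*p) + p)/6 = -1/3 + (p**2 + 13*p)/6 = -1/3 + (p**2/6 + 13*p/6) = -1/3 + p**2/6 + 13*p/6)
s(-2*(-4)*4)*(96 + 153) = (-1/3 + (-2*(-4)*4)**2/6 + 13*(-2*(-4)*4)/6)*(96 + 153) = (-1/3 + (8*4)**2/6 + 13*(8*4)/6)*249 = (-1/3 + (1/6)*32**2 + (13/6)*32)*249 = (-1/3 + (1/6)*1024 + 208/3)*249 = (-1/3 + 512/3 + 208/3)*249 = (719/3)*249 = 59677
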